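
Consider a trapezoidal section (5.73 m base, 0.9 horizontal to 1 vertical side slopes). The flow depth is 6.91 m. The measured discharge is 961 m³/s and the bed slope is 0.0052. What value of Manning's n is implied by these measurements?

With bottom width b = 5.73 m and side slope z = 0.9: A = (b + zy)y = (5.73 + 0.9×6.91)×6.91 = 82.57 m²; P = b + 2y√(1+z²) = 5.73 + 2×6.91×1.345 = 24.32 m.
Hydraulic radius R = A/P = 82.57/24.32 = 3.395 m.
Rearranging Manning's equation: n = (1/Q) A R^(2/3) S^(1/2) = (1/961) × 82.57 × 3.395^(2/3) × √0.0052 = 0.014.

n = 0.014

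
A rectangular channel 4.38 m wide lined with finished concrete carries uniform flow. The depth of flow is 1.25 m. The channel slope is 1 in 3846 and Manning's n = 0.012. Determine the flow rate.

Flow area A = b·y = 4.38 × 1.25 = 5.475 m². Wetted perimeter P = b + 2y = 4.38 + 2×1.25 = 6.88 m.
Hydraulic radius R = A/P = 5.475/6.88 = 0.7958 m.
Manning's equation: Q = (1/n) A R^(2/3) S^(1/2) = (1/0.012) × 5.475 × 0.7958^(2/3) × 0.00026^(1/2) = 6.32 m³/s.

Q = 6.32 m³/s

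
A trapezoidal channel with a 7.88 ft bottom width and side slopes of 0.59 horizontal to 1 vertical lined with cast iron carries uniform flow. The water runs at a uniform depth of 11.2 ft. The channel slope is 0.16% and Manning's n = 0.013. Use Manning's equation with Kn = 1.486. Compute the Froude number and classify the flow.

With bottom width b = 7.88 ft and side slope z = 0.59: A = (b + zy)y = (7.88 + 0.59×11.2)×11.2 = 162.3 ft²; P = b + 2y√(1+z²) = 7.88 + 2×11.2×1.161 = 33.89 ft.
Hydraulic radius R = A/P = 162.3/33.89 = 4.788 ft.
V = (1.486/n) R^(2/3) √S = (1.486/0.013) × 4.788^(2/3) × √0.0016 = 12.99 ft/s. Hydraulic depth D_h = A/T = 162.3/21.1 = 7.692 ft.
Froude number Fr = V/√(g·D_h) = 12.99/√(32.2×7.692) = 0.825, which is less than 1, so the flow is subcritical.

subcritical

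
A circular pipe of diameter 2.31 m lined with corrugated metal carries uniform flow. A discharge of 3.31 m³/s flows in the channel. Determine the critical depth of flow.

At critical depth, Q² T / (g A³) = 1, i.e. A³/T = Q²/g = 3.31²/9.81 = 1.117.
Try y = 0.898 m: A³/T = 1.519 — over.
Try y = 0.687 m: A³/T = 0.54 — short.
Try y = 0.829 m: A³/T = 1.117 — matches.

y_c = 0.829 m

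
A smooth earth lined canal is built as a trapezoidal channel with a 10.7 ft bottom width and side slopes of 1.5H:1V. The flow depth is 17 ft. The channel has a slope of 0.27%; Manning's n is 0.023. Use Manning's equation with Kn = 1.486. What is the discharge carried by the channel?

Q = 8640 ft³/s

With bottom width b = 10.7 ft and side slope z = 1.5: A = (b + zy)y = (10.7 + 1.5×17)×17 = 615.4 ft²; P = b + 2y√(1+z²) = 10.7 + 2×17×1.803 = 71.99 ft.
Hydraulic radius R = A/P = 615.4/71.99 = 8.548 ft.
Manning's equation: Q = (1.486/n) A R^(2/3) S^(1/2) = (1.486/0.023) × 615.4 × 8.548^(2/3) × 0.0027^(1/2) = 8640 ft³/s.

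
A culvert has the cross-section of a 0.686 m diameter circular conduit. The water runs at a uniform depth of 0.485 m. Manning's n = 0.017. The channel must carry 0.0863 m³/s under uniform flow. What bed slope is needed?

S = 0.00023

For a circular section of diameter D = 0.686 m at depth y = 0.485 m, the central angle is θ = 2 arccos(1 − 2y/D) = 3.995 rad. Then A = (D²/8)(θ − sin θ) = 0.2794 m² and P = Dθ/2 = 1.37 m.
Hydraulic radius R = A/P = 0.2794/1.37 = 0.2039 m.
From Manning's equation, S = [nQ / (1 A R^(2/3))]² = [0.017 × 0.0863 / (1 × 0.2794 × 0.2039^(2/3))]² = 0.00023.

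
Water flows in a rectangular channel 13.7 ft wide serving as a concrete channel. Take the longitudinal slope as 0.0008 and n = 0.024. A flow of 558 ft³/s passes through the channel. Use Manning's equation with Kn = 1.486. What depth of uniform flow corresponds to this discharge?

y_n = 9.31 ft

Manning's equation rearranged: A R^(2/3) = nQ / (1.486·√S) = 0.024 × 558 / (1.486 × √0.0008) = 318.6.
Try y = 8 ft: A R^(2/3) = 261.7 — too small.
Try y = 9.31 ft: A R^(2/3) = 318.5 — ≈ 318.6.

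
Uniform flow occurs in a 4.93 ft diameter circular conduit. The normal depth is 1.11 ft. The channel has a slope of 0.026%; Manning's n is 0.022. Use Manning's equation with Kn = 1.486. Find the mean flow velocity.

For a circular section of diameter D = 4.93 ft at depth y = 1.11 ft, the central angle is θ = 2 arccos(1 − 2y/D) = 1.978 rad. Then A = (D²/8)(θ − sin θ) = 3.218 ft² and P = Dθ/2 = 4.875 ft.
Hydraulic radius R = A/P = 3.218/4.875 = 0.6601 ft.
From Manning's equation, V = (1.486/n) R^(2/3) S^(1/2) = (1.486/0.022) × 0.6601^(2/3) × 0.00026^(1/2) = 0.826 ft/s.

V = 0.826 ft/s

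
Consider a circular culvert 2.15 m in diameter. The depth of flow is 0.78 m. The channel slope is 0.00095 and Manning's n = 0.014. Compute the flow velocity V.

V = 1.25 m/s

For a circular section of diameter D = 2.15 m at depth y = 0.78 m, the central angle is θ = 2 arccos(1 − 2y/D) = 2.586 rad. Then A = (D²/8)(θ − sin θ) = 1.189 m² and P = Dθ/2 = 2.78 m.
Hydraulic radius R = A/P = 1.189/2.78 = 0.4278 m.
From Manning's equation, V = (1/n) R^(2/3) S^(1/2) = (1/0.014) × 0.4278^(2/3) × 0.00095^(1/2) = 1.25 m/s.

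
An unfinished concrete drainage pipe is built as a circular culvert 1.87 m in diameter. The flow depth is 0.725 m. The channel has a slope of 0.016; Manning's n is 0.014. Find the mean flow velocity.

For a circular section of diameter D = 1.87 m at depth y = 0.725 m, the central angle is θ = 2 arccos(1 − 2y/D) = 2.689 rad. Then A = (D²/8)(θ − sin θ) = 0.9839 m² and P = Dθ/2 = 2.514 m.
Hydraulic radius R = A/P = 0.9839/2.514 = 0.3914 m.
From Manning's equation, V = (1/n) R^(2/3) S^(1/2) = (1/0.014) × 0.3914^(2/3) × 0.016^(1/2) = 4.83 m/s.

V = 4.83 m/s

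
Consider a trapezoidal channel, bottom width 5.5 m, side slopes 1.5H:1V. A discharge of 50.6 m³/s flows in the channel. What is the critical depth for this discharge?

At critical depth, Q² T / (g A³) = 1, i.e. A³/T = Q²/g = 50.6²/9.81 = 261.
At y = 2.12 m: A³/T = 525.4 — high.
At y = 1.74 m: A³/T = 262.1 — matches.

y_c = 1.74 m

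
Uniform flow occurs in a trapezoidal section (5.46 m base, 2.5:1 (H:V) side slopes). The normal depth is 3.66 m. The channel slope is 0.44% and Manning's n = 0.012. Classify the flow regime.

With bottom width b = 5.46 m and side slope z = 2.5: A = (b + zy)y = (5.46 + 2.5×3.66)×3.66 = 53.47 m²; P = b + 2y√(1+z²) = 5.46 + 2×3.66×2.693 = 25.17 m.
Hydraulic radius R = A/P = 53.47/25.17 = 2.124 m.
V = (1/n) R^(2/3) √S = (1/0.012) × 2.124^(2/3) × √0.0044 = 9.135 m/s. Hydraulic depth D_h = A/T = 53.47/23.76 = 2.251 m.
Froude number Fr = V/√(g·D_h) = 9.135/√(9.81×2.251) = 1.94, which is greater than 1, so the flow is supercritical.

supercritical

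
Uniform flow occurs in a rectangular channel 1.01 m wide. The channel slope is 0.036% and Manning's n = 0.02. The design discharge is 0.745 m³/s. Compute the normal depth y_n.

y_n = 1.49 m

Manning's equation rearranged: A R^(2/3) = nQ / (1·√S) = 0.02 × 0.745 / (√0.00036) = 0.7853.
Trying y = 1.7 m: A R^(2/3) = 0.9155 — over.
Trying y = 1.49 m: A R^(2/3) = 0.7856 — matches.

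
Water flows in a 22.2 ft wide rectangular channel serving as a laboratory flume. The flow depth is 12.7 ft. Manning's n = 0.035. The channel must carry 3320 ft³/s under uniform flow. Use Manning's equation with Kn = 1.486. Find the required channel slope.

Flow area A = b·y = 22.2 × 12.7 = 281.9 ft². Wetted perimeter P = b + 2y = 22.2 + 2×12.7 = 47.6 ft.
Hydraulic radius R = A/P = 281.9/47.6 = 5.923 ft.
From Manning's equation, S = [nQ / (1.486 A R^(2/3))]² = [0.035 × 3320 / (1.486 × 281.9 × 5.923^(2/3))]² = 0.00718.

S = 0.00718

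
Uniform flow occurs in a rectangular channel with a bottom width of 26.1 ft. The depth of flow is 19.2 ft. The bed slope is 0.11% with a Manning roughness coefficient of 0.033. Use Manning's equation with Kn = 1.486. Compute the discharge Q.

Q = 2940 ft³/s

Flow area A = b·y = 26.1 × 19.2 = 501.1 ft². Wetted perimeter P = b + 2y = 26.1 + 2×19.2 = 64.5 ft.
Hydraulic radius R = A/P = 501.1/64.5 = 7.769 ft.
Manning's equation: Q = (1.486/n) A R^(2/3) S^(1/2) = (1.486/0.033) × 501.1 × 7.769^(2/3) × 0.0011^(1/2) = 2940 ft³/s.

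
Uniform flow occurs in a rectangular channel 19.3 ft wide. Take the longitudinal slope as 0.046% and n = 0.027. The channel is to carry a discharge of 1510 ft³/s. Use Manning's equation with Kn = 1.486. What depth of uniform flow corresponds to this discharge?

Manning's equation rearranged: A R^(2/3) = nQ / (1.486·√S) = 0.027 × 1510 / (1.486 × √0.00046) = 1279.
Try y = 22.4 ft: A R^(2/3) = 1543 — over.
Try y = 14.3 ft: A R^(2/3) = 887 — short.
Try y = 19.2 ft: A R^(2/3) = 1280 — close enough.

y_n = 19.2 ft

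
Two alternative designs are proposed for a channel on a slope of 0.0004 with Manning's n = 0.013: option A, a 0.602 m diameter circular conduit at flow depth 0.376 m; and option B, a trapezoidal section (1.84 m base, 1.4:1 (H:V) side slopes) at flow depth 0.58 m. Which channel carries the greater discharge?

Channel A: For a circular section of diameter D = 0.602 m at depth y = 0.376 m, the central angle is θ = 2 arccos(1 − 2y/D) = 3.645 rad. Then A = (D²/8)(θ − sin θ) = 0.187 m² and P = Dθ/2 = 1.097 m. Hydraulic radius R = A/P = 0.187/1.097 = 0.1704 m. Q_A = (1/0.013)·0.187·0.1704^(2/3)·√0.0004 = 0.08843 m³/s.
Channel B: With bottom width b = 1.84 m and side slope z = 1.4: A = (b + zy)y = (1.84 + 1.4×0.58)×0.58 = 1.538 m²; P = b + 2y√(1+z²) = 1.84 + 2×0.58×1.72 = 3.836 m. Hydraulic radius R = A/P = 1.538/3.836 = 0.401 m. Q_B = (1/0.013)·1.538·0.401^(2/3)·√0.0004 = 1.287 m³/s.
Q_A = 0.08843 m³/s vs Q_B = 1.287 m³/s, so channel B carries more.

channel B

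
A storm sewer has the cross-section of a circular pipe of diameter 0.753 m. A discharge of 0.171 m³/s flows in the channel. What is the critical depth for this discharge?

y_c = 0.249 m

At critical depth, Q² T / (g A³) = 1, i.e. A³/T = Q²/g = 0.171²/9.81 = 0.002981.
At y = 0.186 m: A³/T = 0.0009656 — too small.
At y = 0.276 m: A³/T = 0.004458 — too large.
At y = 0.249 m: A³/T = 0.002996 — close enough.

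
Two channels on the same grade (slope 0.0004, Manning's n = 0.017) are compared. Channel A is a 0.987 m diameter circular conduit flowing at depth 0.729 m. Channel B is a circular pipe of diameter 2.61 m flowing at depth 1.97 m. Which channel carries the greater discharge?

Channel A: For a circular section of diameter D = 0.987 m at depth y = 0.729 m, the central angle is θ = 2 arccos(1 − 2y/D) = 4.137 rad. Then A = (D²/8)(θ − sin θ) = 0.6058 m² and P = Dθ/2 = 2.041 m. Hydraulic radius R = A/P = 0.6058/2.041 = 0.2968 m. Q_A = (1/0.017)·0.6058·0.2968^(2/3)·√0.0004 = 0.3171 m³/s.
Channel B: For a circular section of diameter D = 2.61 m at depth y = 1.97 m, the central angle is θ = 2 arccos(1 − 2y/D) = 4.211 rad. Then A = (D²/8)(θ − sin θ) = 4.332 m² and P = Dθ/2 = 5.495 m. Hydraulic radius R = A/P = 4.332/5.495 = 0.7884 m. Q_B = (1/0.017)·4.332·0.7884^(2/3)·√0.0004 = 4.35 m³/s.
Q_A = 0.3171 m³/s vs Q_B = 4.35 m³/s, so channel B carries more.

channel B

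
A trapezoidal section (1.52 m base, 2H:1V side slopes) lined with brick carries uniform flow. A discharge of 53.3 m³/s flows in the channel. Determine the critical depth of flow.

At critical depth, Q² T / (g A³) = 1, i.e. A³/T = Q²/g = 53.3²/9.81 = 289.6.
At y = 2.75 m: A³/T = 574.7 — over.
At y = 1.7 m: A³/T = 70.33 — short.
At y = 2.36 m: A³/T = 291.4 — close enough.

y_c = 2.36 m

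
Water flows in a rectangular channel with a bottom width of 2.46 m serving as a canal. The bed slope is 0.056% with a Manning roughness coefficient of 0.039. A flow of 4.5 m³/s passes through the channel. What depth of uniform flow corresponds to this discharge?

Manning's equation rearranged: A R^(2/3) = nQ / (1·√S) = 0.039 × 4.5 / (√0.00056) = 7.416.
Trying y = 3.63 m: A R^(2/3) = 8.439 — too large.
Trying y = 2.81 m: A R^(2/3) = 6.23 — too small.
Trying y = 3.25 m: A R^(2/3) = 7.41 — close enough.

y_n = 3.25 m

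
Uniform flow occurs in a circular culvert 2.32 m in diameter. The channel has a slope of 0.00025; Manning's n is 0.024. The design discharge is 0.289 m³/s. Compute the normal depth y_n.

Manning's equation rearranged: A R^(2/3) = nQ / (1·√S) = 0.024 × 0.289 / (√0.00025) = 0.4387.
Trying y = 0.666 m: A R^(2/3) = 0.5285 — too large.
Trying y = 0.534 m: A R^(2/3) = 0.3416 — too small.
Trying y = 0.606 m: A R^(2/3) = 0.4392 — close enough.

y_n = 0.606 m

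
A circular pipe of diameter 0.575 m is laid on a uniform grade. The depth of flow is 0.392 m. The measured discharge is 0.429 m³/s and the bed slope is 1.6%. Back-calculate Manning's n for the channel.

n = 0.017

For a circular section of diameter D = 0.575 m at depth y = 0.392 m, the central angle is θ = 2 arccos(1 − 2y/D) = 3.886 rad. Then A = (D²/8)(θ − sin θ) = 0.1886 m² and P = Dθ/2 = 1.117 m.
Hydraulic radius R = A/P = 0.1886/1.117 = 0.1688 m.
Rearranging Manning's equation: n = (1/Q) A R^(2/3) S^(1/2) = (1/0.429) × 0.1886 × 0.1688^(2/3) × √0.016 = 0.017.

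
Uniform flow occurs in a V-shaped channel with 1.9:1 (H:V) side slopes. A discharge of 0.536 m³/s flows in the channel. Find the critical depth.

At critical depth, Q² T / (g A³) = 1, i.e. A³/T = Q²/g = 0.536²/9.81 = 0.02929.
Try y = 0.322 m: A³/T = 0.006248 — too small.
Try y = 0.511 m: A³/T = 0.06289 — too large.
Try y = 0.439 m: A³/T = 0.02943 — close enough.

y_c = 0.439 m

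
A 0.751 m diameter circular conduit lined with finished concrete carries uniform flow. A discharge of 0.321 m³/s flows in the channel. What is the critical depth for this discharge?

y_c = 0.345 m

At critical depth, Q² T / (g A³) = 1, i.e. A³/T = Q²/g = 0.321²/9.81 = 0.0105.
At y = 0.258 m: A³/T = 0.003427 — short.
At y = 0.398 m: A³/T = 0.01807 — over.
At y = 0.345 m: A³/T = 0.01047 — ≈ 0.0105.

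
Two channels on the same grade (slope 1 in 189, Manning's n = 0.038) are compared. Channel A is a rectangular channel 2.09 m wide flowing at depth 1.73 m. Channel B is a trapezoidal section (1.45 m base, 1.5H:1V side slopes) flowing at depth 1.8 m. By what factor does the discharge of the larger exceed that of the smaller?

Channel A: Flow area A = b·y = 2.09 × 1.73 = 3.616 m². Wetted perimeter P = b + 2y = 2.09 + 2×1.73 = 5.55 m. Hydraulic radius R = A/P = 3.616/5.55 = 0.6515 m. Q_A = (1/0.038)·3.616·0.6515^(2/3)·√0.005291 = 5.201 m³/s.
Channel B: With bottom width b = 1.45 m and side slope z = 1.5: A = (b + zy)y = (1.45 + 1.5×1.8)×1.8 = 7.47 m²; P = b + 2y√(1+z²) = 1.45 + 2×1.8×1.803 = 7.94 m. Hydraulic radius R = A/P = 7.47/7.94 = 0.9408 m. Q_B = (1/0.038)·7.47·0.9408^(2/3)·√0.005291 = 13.73 m³/s.
The larger discharge is 13.73 m³/s and the smaller is 5.201 m³/s; the ratio is 2.64.

2.64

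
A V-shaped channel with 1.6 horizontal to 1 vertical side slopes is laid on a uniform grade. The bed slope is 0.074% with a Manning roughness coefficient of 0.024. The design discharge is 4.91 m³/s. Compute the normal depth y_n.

y_n = 1.8 m

Manning's equation rearranged: A R^(2/3) = nQ / (1·√S) = 0.024 × 4.91 / (√0.00074) = 4.332.
At y = 1.54 m: A R^(2/3) = 2.856 — short.
At y = 2 m: A R^(2/3) = 5.734 — over.
At y = 1.8 m: A R^(2/3) = 4.329 — matches.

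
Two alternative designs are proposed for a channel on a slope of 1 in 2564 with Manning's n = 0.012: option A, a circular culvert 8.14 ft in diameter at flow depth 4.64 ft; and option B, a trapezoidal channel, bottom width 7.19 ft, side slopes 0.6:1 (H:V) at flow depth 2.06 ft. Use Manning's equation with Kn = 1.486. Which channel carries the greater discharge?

Channel A: For a circular section of diameter D = 8.14 ft at depth y = 4.64 ft, the central angle is θ = 2 arccos(1 − 2y/D) = 3.423 rad. Then A = (D²/8)(θ − sin θ) = 30.64 ft² and P = Dθ/2 = 13.93 ft. Hydraulic radius R = A/P = 30.64/13.93 = 2.2 ft. Q_A = (1.486/0.012)·30.64·2.2^(2/3)·√0.00039 = 126.8 ft³/s.
Channel B: With bottom width b = 7.19 ft and side slope z = 0.6: A = (b + zy)y = (7.19 + 0.6×2.06)×2.06 = 17.36 ft²; P = b + 2y√(1+z²) = 7.19 + 2×2.06×1.166 = 11.99 ft. Hydraulic radius R = A/P = 17.36/11.99 = 1.447 ft. Q_B = (1.486/0.012)·17.36·1.447^(2/3)·√0.00039 = 54.31 ft³/s.
Q_A = 126.8 ft³/s vs Q_B = 54.31 ft³/s, so channel A carries more.

channel A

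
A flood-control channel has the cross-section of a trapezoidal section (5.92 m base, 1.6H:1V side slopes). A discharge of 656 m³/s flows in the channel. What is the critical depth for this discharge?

At critical depth, Q² T / (g A³) = 1, i.e. A³/T = Q²/g = 656²/9.81 = 43870.
Try y = 4.83 m: A³/T = 13400 — short.
Try y = 6.47 m: A³/T = 43830 — close enough.

y_c = 6.47 m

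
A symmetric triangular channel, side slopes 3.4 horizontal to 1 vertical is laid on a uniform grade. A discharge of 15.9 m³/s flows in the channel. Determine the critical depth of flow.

y_c = 1.35 m

At critical depth, Q² T / (g A³) = 1, i.e. A³/T = Q²/g = 15.9²/9.81 = 25.77.
Trying y = 1.53 m: A³/T = 48.46 — high.
Trying y = 0.943 m: A³/T = 4.31 — low.
Trying y = 1.35 m: A³/T = 25.92 — matches.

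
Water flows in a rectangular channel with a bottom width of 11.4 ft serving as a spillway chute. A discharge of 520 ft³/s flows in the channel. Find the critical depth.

For a rectangular channel, critical depth y_c = (q²/g)^(1/3) where q = Q/b = 520/11.4 = 45.61 ft²/s.
So y_c = (45.61²/32.2)^(1/3) = 4.01 ft.

y_c = 4.01 ft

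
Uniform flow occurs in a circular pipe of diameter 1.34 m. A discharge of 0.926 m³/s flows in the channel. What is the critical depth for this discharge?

y_c = 0.503 m

At critical depth, Q² T / (g A³) = 1, i.e. A³/T = Q²/g = 0.926²/9.81 = 0.08741.
At y = 0.403 m: A³/T = 0.03704 — low.
At y = 0.552 m: A³/T = 0.1246 — high.
At y = 0.503 m: A³/T = 0.0872 — close enough.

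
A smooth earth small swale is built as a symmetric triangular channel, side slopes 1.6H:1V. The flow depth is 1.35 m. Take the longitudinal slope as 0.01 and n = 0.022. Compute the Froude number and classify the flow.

For a triangular section with side slope z = 1.6: A = zy² = 1.6×1.35² = 2.916 m²; P = 2y√(1+z²) = 2×1.35×1.887 = 5.094 m.
Hydraulic radius R = A/P = 2.916/5.094 = 0.5724 m.
V = (1/n) R^(2/3) √S = (1/0.022) × 0.5724^(2/3) × √0.01 = 3.134 m/s. Hydraulic depth D_h = A/T = 2.916/4.32 = 0.675 m.
Froude number Fr = V/√(g·D_h) = 3.134/√(9.81×0.675) = 1.22, which is greater than 1, so the flow is supercritical.

supercritical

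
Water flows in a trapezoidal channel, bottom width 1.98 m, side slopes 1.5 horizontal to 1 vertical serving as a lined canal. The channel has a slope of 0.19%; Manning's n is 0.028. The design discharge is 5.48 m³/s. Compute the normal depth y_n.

Manning's equation rearranged: A R^(2/3) = nQ / (1·√S) = 0.028 × 5.48 / (√0.0019) = 3.52.
Try y = 0.915 m: A R^(2/3) = 2.136 — low.
Try y = 1.48 m: A R^(2/3) = 5.576 — high.
Try y = 1.18 m: A R^(2/3) = 3.521 — ≈ 3.52.

y_n = 1.18 m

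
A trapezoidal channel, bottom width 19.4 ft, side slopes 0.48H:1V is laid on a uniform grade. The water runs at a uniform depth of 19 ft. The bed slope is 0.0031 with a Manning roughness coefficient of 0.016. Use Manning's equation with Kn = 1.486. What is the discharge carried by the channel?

Q = 11900 ft³/s

With bottom width b = 19.4 ft and side slope z = 0.48: A = (b + zy)y = (19.4 + 0.48×19)×19 = 541.9 ft²; P = b + 2y√(1+z²) = 19.4 + 2×19×1.109 = 61.55 ft.
Hydraulic radius R = A/P = 541.9/61.55 = 8.804 ft.
Manning's equation: Q = (1.486/n) A R^(2/3) S^(1/2) = (1.486/0.016) × 541.9 × 8.804^(2/3) × 0.0031^(1/2) = 11900 ft³/s.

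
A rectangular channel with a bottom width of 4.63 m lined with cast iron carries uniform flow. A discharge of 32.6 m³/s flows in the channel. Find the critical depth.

y_c = 1.72 m

For a rectangular channel, critical depth y_c = (q²/g)^(1/3) where q = Q/b = 32.6/4.63 = 7.041 m²/s.
So y_c = (7.041²/9.81)^(1/3) = 1.72 m.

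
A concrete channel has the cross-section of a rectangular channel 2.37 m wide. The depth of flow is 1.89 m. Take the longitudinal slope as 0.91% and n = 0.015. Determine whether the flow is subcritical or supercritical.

supercritical

Flow area A = b·y = 2.37 × 1.89 = 4.479 m². Wetted perimeter P = b + 2y = 2.37 + 2×1.89 = 6.15 m.
Hydraulic radius R = A/P = 4.479/6.15 = 0.7283 m.
V = (1/n) R^(2/3) √S = (1/0.015) × 0.7283^(2/3) × √0.0091 = 5.148 m/s. Hydraulic depth D_h = A/T = 4.479/2.37 = 1.89 m.
Froude number Fr = V/√(g·D_h) = 5.148/√(9.81×1.89) = 1.2, which is greater than 1, so the flow is supercritical.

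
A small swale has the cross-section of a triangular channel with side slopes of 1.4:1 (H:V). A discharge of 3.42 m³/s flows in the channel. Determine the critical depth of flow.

y_c = 1.04 m

At critical depth, Q² T / (g A³) = 1, i.e. A³/T = Q²/g = 3.42²/9.81 = 1.192.
At y = 0.786 m: A³/T = 0.294 — too small.
At y = 1.26 m: A³/T = 3.112 — too large.
At y = 1.04 m: A³/T = 1.192 — ≈ 1.192.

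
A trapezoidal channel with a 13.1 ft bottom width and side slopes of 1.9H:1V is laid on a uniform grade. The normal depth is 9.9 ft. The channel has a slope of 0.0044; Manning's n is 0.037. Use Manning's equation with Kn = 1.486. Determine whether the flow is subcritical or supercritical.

subcritical

With bottom width b = 13.1 ft and side slope z = 1.9: A = (b + zy)y = (13.1 + 1.9×9.9)×9.9 = 315.9 ft²; P = b + 2y√(1+z²) = 13.1 + 2×9.9×2.147 = 55.61 ft.
Hydraulic radius R = A/P = 315.9/55.61 = 5.681 ft.
V = (1.486/n) R^(2/3) √S = (1.486/0.037) × 5.681^(2/3) × √0.0044 = 8.481 ft/s. Hydraulic depth D_h = A/T = 315.9/50.72 = 6.228 ft.
Froude number Fr = V/√(g·D_h) = 8.481/√(32.2×6.228) = 0.599, which is less than 1, so the flow is subcritical.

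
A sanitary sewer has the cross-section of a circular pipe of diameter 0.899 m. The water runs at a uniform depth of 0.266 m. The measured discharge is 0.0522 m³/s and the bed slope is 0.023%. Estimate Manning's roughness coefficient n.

n = 0.013

For a circular section of diameter D = 0.899 m at depth y = 0.266 m, the central angle is θ = 2 arccos(1 − 2y/D) = 2.301 rad. Then A = (D²/8)(θ − sin θ) = 0.1571 m² and P = Dθ/2 = 1.034 m.
Hydraulic radius R = A/P = 0.1571/1.034 = 0.1519 m.
Rearranging Manning's equation: n = (1/Q) A R^(2/3) S^(1/2) = (1/0.0522) × 0.1571 × 0.1519^(2/3) × √0.00023 = 0.013.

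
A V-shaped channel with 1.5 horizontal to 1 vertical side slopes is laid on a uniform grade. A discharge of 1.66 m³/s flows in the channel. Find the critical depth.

y_c = 0.758 m

At critical depth, Q² T / (g A³) = 1, i.e. A³/T = Q²/g = 1.66²/9.81 = 0.2809.
Trying y = 0.541 m: A³/T = 0.05214 — too small.
Trying y = 0.758 m: A³/T = 0.2815 — close enough.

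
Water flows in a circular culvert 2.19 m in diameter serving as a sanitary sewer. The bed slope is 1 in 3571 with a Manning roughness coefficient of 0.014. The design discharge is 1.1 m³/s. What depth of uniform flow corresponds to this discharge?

Manning's equation rearranged: A R^(2/3) = nQ / (1·√S) = 0.014 × 1.1 / (√0.00028) = 0.9203.
Trying y = 1.17 m: A R^(2/3) = 1.408 — too large.
Trying y = 0.663 m: A R^(2/3) = 0.5024 — too small.
Trying y = 0.915 m: A R^(2/3) = 0.9196 — ≈ 0.9203.

y_n = 0.915 m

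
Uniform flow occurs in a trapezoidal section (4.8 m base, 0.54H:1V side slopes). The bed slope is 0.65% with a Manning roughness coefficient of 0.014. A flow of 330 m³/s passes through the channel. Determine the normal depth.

Manning's equation rearranged: A R^(2/3) = nQ / (1·√S) = 0.014 × 330 / (√0.0065) = 57.3.
Trying y = 5.26 m: A R^(2/3) = 72.01 — too large.
Trying y = 3.59 m: A R^(2/3) = 36.68 — too small.
Trying y = 4.63 m: A R^(2/3) = 57.27 — ≈ 57.3.

y_n = 4.63 m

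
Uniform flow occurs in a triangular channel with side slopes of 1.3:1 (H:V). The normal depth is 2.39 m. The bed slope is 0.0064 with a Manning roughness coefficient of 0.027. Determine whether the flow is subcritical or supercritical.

subcritical

For a triangular section with side slope z = 1.3: A = zy² = 1.3×2.39² = 7.426 m²; P = 2y√(1+z²) = 2×2.39×1.64 = 7.84 m.
Hydraulic radius R = A/P = 7.426/7.84 = 0.9472 m.
V = (1/n) R^(2/3) √S = (1/0.027) × 0.9472^(2/3) × √0.0064 = 2.858 m/s. Hydraulic depth D_h = A/T = 7.426/6.214 = 1.195 m.
Froude number Fr = V/√(g·D_h) = 2.858/√(9.81×1.195) = 0.835, which is less than 1, so the flow is subcritical.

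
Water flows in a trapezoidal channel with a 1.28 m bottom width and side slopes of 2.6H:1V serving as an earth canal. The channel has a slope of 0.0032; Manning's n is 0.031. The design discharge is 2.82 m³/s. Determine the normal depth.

y_n = 0.783 m

Manning's equation rearranged: A R^(2/3) = nQ / (1·√S) = 0.031 × 2.82 / (√0.0032) = 1.545.
Trying y = 0.966 m: A R^(2/3) = 2.458 — too large.
Trying y = 0.638 m: A R^(2/3) = 0.9971 — too small.
Trying y = 0.783 m: A R^(2/3) = 1.547 — close enough.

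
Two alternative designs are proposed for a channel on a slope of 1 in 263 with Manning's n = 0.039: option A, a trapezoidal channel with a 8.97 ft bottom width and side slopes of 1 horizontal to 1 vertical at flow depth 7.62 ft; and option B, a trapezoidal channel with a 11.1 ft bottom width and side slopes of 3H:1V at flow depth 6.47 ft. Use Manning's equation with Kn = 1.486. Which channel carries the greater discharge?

channel B

Channel A: With bottom width b = 8.97 ft and side slope z = 1: A = (b + zy)y = (8.97 + 1×7.62)×7.62 = 126.4 ft²; P = b + 2y√(1+z²) = 8.97 + 2×7.62×1.414 = 30.52 ft. Hydraulic radius R = A/P = 126.4/30.52 = 4.142 ft. Q_A = (1.486/0.039)·126.4·4.142^(2/3)·√0.003802 = 766 ft³/s.
Channel B: With bottom width b = 11.1 ft and side slope z = 3: A = (b + zy)y = (11.1 + 3×6.47)×6.47 = 197.4 ft²; P = b + 2y√(1+z²) = 11.1 + 2×6.47×3.162 = 52.02 ft. Hydraulic radius R = A/P = 197.4/52.02 = 3.795 ft. Q_B = (1.486/0.039)·197.4·3.795^(2/3)·√0.003802 = 1128 ft³/s.
Q_A = 766 ft³/s vs Q_B = 1128 ft³/s, so channel B carries more.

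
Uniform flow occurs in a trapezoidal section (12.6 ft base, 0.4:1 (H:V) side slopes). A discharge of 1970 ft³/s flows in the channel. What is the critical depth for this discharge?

At critical depth, Q² T / (g A³) = 1, i.e. A³/T = Q²/g = 1970²/32.2 = 120500.
At y = 10 ft: A³/T = 222100 — high.
At y = 6.19 ft: A³/T = 46300 — low.
At y = 8.31 ft: A³/T = 120400 — matches.

y_c = 8.31 ft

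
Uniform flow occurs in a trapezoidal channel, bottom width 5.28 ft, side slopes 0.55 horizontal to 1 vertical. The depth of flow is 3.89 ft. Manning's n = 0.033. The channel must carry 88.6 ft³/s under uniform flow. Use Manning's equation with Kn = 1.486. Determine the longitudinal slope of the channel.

S = 0.0018

With bottom width b = 5.28 ft and side slope z = 0.55: A = (b + zy)y = (5.28 + 0.55×3.89)×3.89 = 28.86 ft²; P = b + 2y√(1+z²) = 5.28 + 2×3.89×1.141 = 14.16 ft.
Hydraulic radius R = A/P = 28.86/14.16 = 2.038 ft.
From Manning's equation, S = [nQ / (1.486 A R^(2/3))]² = [0.033 × 88.6 / (1.486 × 28.86 × 2.038^(2/3))]² = 0.0018.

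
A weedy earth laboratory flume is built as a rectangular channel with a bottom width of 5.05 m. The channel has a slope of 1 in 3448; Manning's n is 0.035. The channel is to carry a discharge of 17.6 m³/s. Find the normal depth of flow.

Manning's equation rearranged: A R^(2/3) = nQ / (1·√S) = 0.035 × 17.6 / (√0.00029) = 36.17.
Try y = 5.75 m: A R^(2/3) = 42.24 — over.
Try y = 4.25 m: A R^(2/3) = 29.16 — short.
Try y = 5.06 m: A R^(2/3) = 36.18 — close enough.

y_n = 5.06 m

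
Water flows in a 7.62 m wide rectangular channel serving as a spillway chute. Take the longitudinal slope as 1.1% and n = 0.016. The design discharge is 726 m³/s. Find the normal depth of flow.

y_n = 7.77 m

Manning's equation rearranged: A R^(2/3) = nQ / (1·√S) = 0.016 × 726 / (√0.011) = 110.8.
Trying y = 6.61 m: A R^(2/3) = 90.71 — too small.
Trying y = 7.77 m: A R^(2/3) = 110.7 — ≈ 110.8.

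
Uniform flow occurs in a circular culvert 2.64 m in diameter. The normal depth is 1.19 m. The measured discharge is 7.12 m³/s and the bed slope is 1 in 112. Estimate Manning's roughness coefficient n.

n = 0.023

For a circular section of diameter D = 2.64 m at depth y = 1.19 m, the central angle is θ = 2 arccos(1 − 2y/D) = 2.944 rad. Then A = (D²/8)(θ − sin θ) = 2.394 m² and P = Dθ/2 = 3.886 m.
Hydraulic radius R = A/P = 2.394/3.886 = 0.6161 m.
Rearranging Manning's equation: n = (1/Q) A R^(2/3) S^(1/2) = (1/7.12) × 2.394 × 0.6161^(2/3) × √0.008929 = 0.023.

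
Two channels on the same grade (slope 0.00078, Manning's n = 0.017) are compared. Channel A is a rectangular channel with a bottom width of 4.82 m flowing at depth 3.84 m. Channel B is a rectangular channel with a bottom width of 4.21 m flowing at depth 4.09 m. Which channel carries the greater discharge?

channel A

Channel A: Flow area A = b·y = 4.82 × 3.84 = 18.51 m². Wetted perimeter P = b + 2y = 4.82 + 2×3.84 = 12.5 m. Hydraulic radius R = A/P = 18.51/12.5 = 1.481 m. Q_A = (1/0.017)·18.51·1.481^(2/3)·√0.00078 = 39.5 m³/s.
Channel B: Flow area A = b·y = 4.21 × 4.09 = 17.22 m². Wetted perimeter P = b + 2y = 4.21 + 2×4.09 = 12.39 m. Hydraulic radius R = A/P = 17.22/12.39 = 1.39 m. Q_B = (1/0.017)·17.22·1.39^(2/3)·√0.00078 = 35.23 m³/s.
Q_A = 39.5 m³/s vs Q_B = 35.23 m³/s, so channel A carries more.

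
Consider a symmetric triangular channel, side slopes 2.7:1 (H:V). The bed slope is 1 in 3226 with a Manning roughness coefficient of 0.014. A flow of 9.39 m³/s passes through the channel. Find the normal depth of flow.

y_n = 1.77 m

Manning's equation rearranged: A R^(2/3) = nQ / (1·√S) = 0.014 × 9.39 / (√0.00031) = 7.467.
At y = 1.96 m: A R^(2/3) = 9.804 — over.
At y = 1.77 m: A R^(2/3) = 7.47 — close enough.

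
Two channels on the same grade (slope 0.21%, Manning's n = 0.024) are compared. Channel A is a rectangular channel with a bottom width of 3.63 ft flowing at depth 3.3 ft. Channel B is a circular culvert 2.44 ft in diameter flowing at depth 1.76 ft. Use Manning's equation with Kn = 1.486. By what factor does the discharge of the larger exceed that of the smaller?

Channel A: Flow area A = b·y = 3.63 × 3.3 = 11.98 ft². Wetted perimeter P = b + 2y = 3.63 + 2×3.3 = 10.23 ft. Hydraulic radius R = A/P = 11.98/10.23 = 1.171 ft. Q_A = (1.486/0.024)·11.98·1.171^(2/3)·√0.0021 = 37.76 ft³/s.
Channel B: For a circular section of diameter D = 2.44 ft at depth y = 1.76 ft, the central angle is θ = 2 arccos(1 − 2y/D) = 4.059 rad. Then A = (D²/8)(θ − sin θ) = 3.611 ft² and P = Dθ/2 = 4.952 ft. Hydraulic radius R = A/P = 3.611/4.952 = 0.7293 ft. Q_B = (1.486/0.024)·3.611·0.7293^(2/3)·√0.0021 = 8.302 ft³/s.
The larger discharge is 37.76 ft³/s and the smaller is 8.302 ft³/s; the ratio is 4.55.

4.55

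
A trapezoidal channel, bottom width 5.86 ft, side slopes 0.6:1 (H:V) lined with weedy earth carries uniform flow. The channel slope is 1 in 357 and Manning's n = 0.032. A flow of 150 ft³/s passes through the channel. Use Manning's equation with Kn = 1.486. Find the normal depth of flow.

Manning's equation rearranged: A R^(2/3) = nQ / (1.486·√S) = 0.032 × 150 / (1.486 × √0.002801) = 61.03.
Try y = 5.26 ft: A R^(2/3) = 90.04 — too large.
Try y = 3.09 ft: A R^(2/3) = 35.59 — too small.
Try y = 4.23 ft: A R^(2/3) = 61.16 — close enough.

y_n = 4.23 ft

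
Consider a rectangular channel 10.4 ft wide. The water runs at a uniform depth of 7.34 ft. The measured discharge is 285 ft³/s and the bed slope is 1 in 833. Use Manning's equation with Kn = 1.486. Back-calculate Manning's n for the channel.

Flow area A = b·y = 10.4 × 7.34 = 76.34 ft². Wetted perimeter P = b + 2y = 10.4 + 2×7.34 = 25.08 ft.
Hydraulic radius R = A/P = 76.34/25.08 = 3.044 ft.
Rearranging Manning's equation: n = (1.486/Q) A R^(2/3) S^(1/2) = (1.486/285) × 76.34 × 3.044^(2/3) × √0.0012 = 0.029.

n = 0.029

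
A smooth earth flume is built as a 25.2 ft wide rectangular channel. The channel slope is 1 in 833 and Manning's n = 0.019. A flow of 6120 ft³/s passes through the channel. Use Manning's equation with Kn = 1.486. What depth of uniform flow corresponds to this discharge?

Manning's equation rearranged: A R^(2/3) = nQ / (1.486·√S) = 0.019 × 6120 / (1.486 × √0.0012) = 2258.
Try y = 18.8 ft: A R^(2/3) = 1822 — low.
Try y = 25.3 ft: A R^(2/3) = 2637 — high.
Try y = 22.3 ft: A R^(2/3) = 2257 — ≈ 2258.

y_n = 22.3 ft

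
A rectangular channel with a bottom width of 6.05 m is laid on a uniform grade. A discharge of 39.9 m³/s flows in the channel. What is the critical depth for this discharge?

y_c = 1.64 m

For a rectangular channel, critical depth y_c = (q²/g)^(1/3) where q = Q/b = 39.9/6.05 = 6.595 m²/s.
So y_c = (6.595²/9.81)^(1/3) = 1.64 m.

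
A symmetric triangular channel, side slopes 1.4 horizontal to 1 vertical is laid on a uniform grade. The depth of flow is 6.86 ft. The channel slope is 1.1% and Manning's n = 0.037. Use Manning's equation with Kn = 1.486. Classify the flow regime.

For a triangular section with side slope z = 1.4: A = zy² = 1.4×6.86² = 65.88 ft²; P = 2y√(1+z²) = 2×6.86×1.72 = 23.6 ft.
Hydraulic radius R = A/P = 65.88/23.6 = 2.791 ft.
V = (1.486/n) R^(2/3) √S = (1.486/0.037) × 2.791^(2/3) × √0.011 = 8.35 ft/s. Hydraulic depth D_h = A/T = 65.88/19.21 = 3.43 ft.
Froude number Fr = V/√(g·D_h) = 8.35/√(32.2×3.43) = 0.795, which is less than 1, so the flow is subcritical.

subcritical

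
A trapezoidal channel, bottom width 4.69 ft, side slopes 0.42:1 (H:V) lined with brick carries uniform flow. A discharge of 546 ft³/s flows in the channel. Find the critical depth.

At critical depth, Q² T / (g A³) = 1, i.e. A³/T = Q²/g = 546²/32.2 = 9258.
Trying y = 6.74 ft: A³/T = 12580 — over.
Trying y = 4.42 ft: A³/T = 2883 — short.
Trying y = 6.18 ft: A³/T = 9237 — ≈ 9258.

y_c = 6.18 ft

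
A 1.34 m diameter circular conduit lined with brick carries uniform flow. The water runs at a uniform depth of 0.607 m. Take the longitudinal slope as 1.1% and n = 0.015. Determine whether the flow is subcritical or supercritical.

supercritical

For a circular section of diameter D = 1.34 m at depth y = 0.607 m, the central angle is θ = 2 arccos(1 − 2y/D) = 2.953 rad. Then A = (D²/8)(θ − sin θ) = 0.6208 m² and P = Dθ/2 = 1.979 m.
Hydraulic radius R = A/P = 0.6208/1.979 = 0.3138 m.
V = (1/n) R^(2/3) √S = (1/0.015) × 0.3138^(2/3) × √0.011 = 3.229 m/s. Hydraulic depth D_h = A/T = 0.6208/1.334 = 0.4654 m.
Froude number Fr = V/√(g·D_h) = 3.229/√(9.81×0.4654) = 1.51, which is greater than 1, so the flow is supercritical.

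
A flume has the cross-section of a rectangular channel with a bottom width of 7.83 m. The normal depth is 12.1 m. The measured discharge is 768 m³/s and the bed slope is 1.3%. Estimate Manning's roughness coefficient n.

Flow area A = b·y = 7.83 × 12.1 = 94.74 m². Wetted perimeter P = b + 2y = 7.83 + 2×12.1 = 32.03 m.
Hydraulic radius R = A/P = 94.74/32.03 = 2.958 m.
Rearranging Manning's equation: n = (1/Q) A R^(2/3) S^(1/2) = (1/768) × 94.74 × 2.958^(2/3) × √0.013 = 0.029.

n = 0.029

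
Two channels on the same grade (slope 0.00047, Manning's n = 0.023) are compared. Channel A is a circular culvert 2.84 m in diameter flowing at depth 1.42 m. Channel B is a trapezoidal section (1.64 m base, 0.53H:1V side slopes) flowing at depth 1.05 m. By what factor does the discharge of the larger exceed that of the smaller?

Channel A: For a circular section of diameter D = 2.84 m at depth y = 1.42 m, the central angle is θ = 2 arccos(1 − 2y/D) = 3.142 rad. Then A = (D²/8)(θ − sin θ) = 3.167 m² and P = Dθ/2 = 4.461 m. Hydraulic radius R = A/P = 3.167/4.461 = 0.71 m. Q_A = (1/0.023)·3.167·0.71^(2/3)·√0.00047 = 2.376 m³/s.
Channel B: With bottom width b = 1.64 m and side slope z = 0.53: A = (b + zy)y = (1.64 + 0.53×1.05)×1.05 = 2.306 m²; P = b + 2y√(1+z²) = 1.64 + 2×1.05×1.132 = 4.017 m. Hydraulic radius R = A/P = 2.306/4.017 = 0.5742 m. Q_B = (1/0.023)·2.306·0.5742^(2/3)·√0.00047 = 1.502 m³/s.
The larger discharge is 2.376 m³/s and the smaller is 1.502 m³/s; the ratio is 1.58.

1.58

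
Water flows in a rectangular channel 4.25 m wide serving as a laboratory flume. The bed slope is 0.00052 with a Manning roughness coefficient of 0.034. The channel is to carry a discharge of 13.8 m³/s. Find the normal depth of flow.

Manning's equation rearranged: A R^(2/3) = nQ / (1·√S) = 0.034 × 13.8 / (√0.00052) = 20.58.
Trying y = 4.63 m: A R^(2/3) = 25.28 — high.
Trying y = 3.36 m: A R^(2/3) = 17.02 — low.
Trying y = 3.91 m: A R^(2/3) = 20.57 — matches.

y_n = 3.91 m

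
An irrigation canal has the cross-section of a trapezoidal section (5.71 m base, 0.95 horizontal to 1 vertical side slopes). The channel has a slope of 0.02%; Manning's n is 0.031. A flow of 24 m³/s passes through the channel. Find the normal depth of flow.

Manning's equation rearranged: A R^(2/3) = nQ / (1·√S) = 0.031 × 24 / (√0.0002) = 52.61.
At y = 2.42 m: A R^(2/3) = 26.12 — short.
At y = 4.08 m: A R^(2/3) = 68.25 — over.
At y = 3.55 m: A R^(2/3) = 52.53 — close enough.

y_n = 3.55 m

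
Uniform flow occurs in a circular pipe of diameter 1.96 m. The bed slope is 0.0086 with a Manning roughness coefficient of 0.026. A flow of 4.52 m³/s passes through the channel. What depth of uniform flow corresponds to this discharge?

y_n = 1.18 m

Manning's equation rearranged: A R^(2/3) = nQ / (1·√S) = 0.026 × 4.52 / (√0.0086) = 1.267.
At y = 1.44 m: A R^(2/3) = 1.669 — over.
At y = 0.862 m: A R^(2/3) = 0.75 — short.
At y = 1.18 m: A R^(2/3) = 1.266 — close enough.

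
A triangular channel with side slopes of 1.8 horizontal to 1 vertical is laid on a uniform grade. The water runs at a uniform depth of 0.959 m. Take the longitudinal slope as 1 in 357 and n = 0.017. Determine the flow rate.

Q = 2.89 m³/s

For a triangular section with side slope z = 1.8: A = zy² = 1.8×0.959² = 1.655 m²; P = 2y√(1+z²) = 2×0.959×2.059 = 3.949 m.
Hydraulic radius R = A/P = 1.655/3.949 = 0.4192 m.
Manning's equation: Q = (1/n) A R^(2/3) S^(1/2) = (1/0.017) × 1.655 × 0.4192^(2/3) × 0.002801^(1/2) = 2.89 m³/s.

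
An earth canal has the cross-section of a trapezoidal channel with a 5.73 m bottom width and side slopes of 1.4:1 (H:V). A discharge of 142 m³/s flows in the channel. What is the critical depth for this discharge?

y_c = 3.08 m

At critical depth, Q² T / (g A³) = 1, i.e. A³/T = Q²/g = 142²/9.81 = 2055.
Try y = 2.58 m: A³/T = 1081 — low.
Try y = 3.78 m: A³/T = 4433 — high.
Try y = 3.08 m: A³/T = 2061 — close enough.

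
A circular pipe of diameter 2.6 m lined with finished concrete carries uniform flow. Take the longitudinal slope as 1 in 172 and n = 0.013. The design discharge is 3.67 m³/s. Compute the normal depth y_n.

y_n = 0.697 m

Manning's equation rearranged: A R^(2/3) = nQ / (1·√S) = 0.013 × 3.67 / (√0.005814) = 0.6257.
Try y = 0.824 m: A R^(2/3) = 0.8672 — too large.
Try y = 0.549 m: A R^(2/3) = 0.3893 — too small.
Try y = 0.697 m: A R^(2/3) = 0.6264 — matches.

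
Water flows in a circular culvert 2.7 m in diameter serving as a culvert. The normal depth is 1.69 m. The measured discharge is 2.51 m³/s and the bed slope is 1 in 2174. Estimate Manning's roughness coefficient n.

For a circular section of diameter D = 2.7 m at depth y = 1.69 m, the central angle is θ = 2 arccos(1 − 2y/D) = 3.651 rad. Then A = (D²/8)(θ − sin θ) = 3.771 m² and P = Dθ/2 = 4.929 m.
Hydraulic radius R = A/P = 3.771/4.929 = 0.7651 m.
Rearranging Manning's equation: n = (1/Q) A R^(2/3) S^(1/2) = (1/2.51) × 3.771 × 0.7651^(2/3) × √0.00046 = 0.027.

n = 0.027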